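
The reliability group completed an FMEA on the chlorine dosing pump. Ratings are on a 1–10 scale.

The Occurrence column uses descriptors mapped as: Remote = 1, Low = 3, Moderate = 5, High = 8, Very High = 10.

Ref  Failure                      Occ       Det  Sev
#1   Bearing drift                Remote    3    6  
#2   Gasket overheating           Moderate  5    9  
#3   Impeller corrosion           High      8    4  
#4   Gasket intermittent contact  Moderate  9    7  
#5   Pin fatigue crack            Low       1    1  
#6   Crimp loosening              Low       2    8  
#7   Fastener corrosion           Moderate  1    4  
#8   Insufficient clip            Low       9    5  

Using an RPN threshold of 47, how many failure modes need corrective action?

5

RPN = Severity × Occurrence × Detection:
  #1: 6 × 1 × 3 = 18
  #2: 9 × 5 × 5 = 225
  #3: 4 × 8 × 8 = 256
  #4: 7 × 5 × 9 = 315
  #5: 1 × 3 × 1 = 3
  #6: 8 × 3 × 2 = 48
  #7: 4 × 5 × 1 = 20
  #8: 5 × 3 × 9 = 135
Modes with RPN ≥ 47: #2 (225), #3 (256), #4 (315), #6 (48), #8 (135) → 5.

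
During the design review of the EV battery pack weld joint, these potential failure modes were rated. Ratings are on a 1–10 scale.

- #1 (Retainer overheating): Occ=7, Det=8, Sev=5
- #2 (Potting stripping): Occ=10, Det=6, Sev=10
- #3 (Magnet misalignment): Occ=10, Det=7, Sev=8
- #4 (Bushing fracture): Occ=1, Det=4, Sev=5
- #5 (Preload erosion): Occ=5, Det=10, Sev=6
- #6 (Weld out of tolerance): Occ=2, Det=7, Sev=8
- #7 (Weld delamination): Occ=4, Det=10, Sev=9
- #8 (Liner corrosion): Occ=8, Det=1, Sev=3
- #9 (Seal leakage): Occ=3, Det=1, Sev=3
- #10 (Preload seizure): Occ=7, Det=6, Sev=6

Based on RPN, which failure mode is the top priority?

#2

RPN = Severity × Occurrence × Detection:
  #1: 5 × 7 × 8 = 280
  #2: 10 × 10 × 6 = 600
  #3: 8 × 10 × 7 = 560
  #4: 5 × 1 × 4 = 20
  #5: 6 × 5 × 10 = 300
  #6: 8 × 2 × 7 = 112
  #7: 9 × 4 × 10 = 360
  #8: 3 × 8 × 1 = 24
  #9: 3 × 3 × 1 = 9
  #10: 6 × 7 × 6 = 252
Highest RPN is 600 → #2.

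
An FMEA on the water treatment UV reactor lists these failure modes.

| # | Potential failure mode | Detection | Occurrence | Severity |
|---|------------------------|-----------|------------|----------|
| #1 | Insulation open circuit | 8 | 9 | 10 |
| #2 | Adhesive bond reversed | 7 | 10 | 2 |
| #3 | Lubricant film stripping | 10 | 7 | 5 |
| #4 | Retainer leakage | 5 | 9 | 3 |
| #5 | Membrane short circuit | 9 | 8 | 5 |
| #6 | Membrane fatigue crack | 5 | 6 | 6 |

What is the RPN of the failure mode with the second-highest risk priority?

RPN = Severity × Occurrence × Detection:
  #1: 10 × 9 × 8 = 720
  #2: 2 × 10 × 7 = 140
  #3: 5 × 7 × 10 = 350
  #4: 3 × 9 × 5 = 135
  #5: 5 × 8 × 9 = 360
  #6: 6 × 6 × 5 = 180
Sorted descending: 720, 360, 350, 180, 140, 135.
The second-highest RPN is 360 (#5).

360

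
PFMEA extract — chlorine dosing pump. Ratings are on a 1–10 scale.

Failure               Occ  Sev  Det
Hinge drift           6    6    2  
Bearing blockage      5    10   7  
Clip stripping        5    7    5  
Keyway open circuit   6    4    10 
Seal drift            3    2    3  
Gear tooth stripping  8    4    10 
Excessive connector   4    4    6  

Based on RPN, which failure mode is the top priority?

RPN = Severity × Occurrence × Detection:
  Hinge drift: 6 × 6 × 2 = 72
  Bearing blockage: 10 × 5 × 7 = 350
  Clip stripping: 7 × 5 × 5 = 175
  Keyway open circuit: 4 × 6 × 10 = 240
  Seal drift: 2 × 3 × 3 = 18
  Gear tooth stripping: 4 × 8 × 10 = 320
  Excessive connector: 4 × 4 × 6 = 96
Highest RPN is 350 → Bearing blockage.

Bearing blockage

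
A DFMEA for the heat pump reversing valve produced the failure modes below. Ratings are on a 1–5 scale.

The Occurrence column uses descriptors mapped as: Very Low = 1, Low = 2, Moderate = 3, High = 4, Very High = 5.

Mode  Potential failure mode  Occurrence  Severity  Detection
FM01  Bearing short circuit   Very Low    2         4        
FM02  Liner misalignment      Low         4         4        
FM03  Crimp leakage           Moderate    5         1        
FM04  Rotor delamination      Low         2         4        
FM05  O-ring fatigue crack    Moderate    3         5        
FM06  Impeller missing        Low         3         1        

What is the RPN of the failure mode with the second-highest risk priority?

32

RPN = Severity × Occurrence × Detection:
  FM01: 2 × 1 × 4 = 8
  FM02: 4 × 2 × 4 = 32
  FM03: 5 × 3 × 1 = 15
  FM04: 2 × 2 × 4 = 16
  FM05: 3 × 3 × 5 = 45
  FM06: 3 × 2 × 1 = 6
Sorted descending: 45, 32, 16, 15, 8, 6.
The second-highest RPN is 32 (FM02).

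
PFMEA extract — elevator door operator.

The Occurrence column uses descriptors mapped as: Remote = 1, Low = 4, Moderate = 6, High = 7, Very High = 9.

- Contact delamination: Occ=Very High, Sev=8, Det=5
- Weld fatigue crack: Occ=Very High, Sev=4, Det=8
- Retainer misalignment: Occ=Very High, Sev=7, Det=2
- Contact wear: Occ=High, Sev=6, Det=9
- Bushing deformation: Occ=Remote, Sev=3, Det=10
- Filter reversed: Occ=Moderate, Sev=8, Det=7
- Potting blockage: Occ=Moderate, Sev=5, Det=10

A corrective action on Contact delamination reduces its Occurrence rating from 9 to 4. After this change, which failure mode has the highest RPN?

RPN = Severity × Occurrence × Detection:
  Contact delamination: 8 × 9 × 5 = 360
  Weld fatigue crack: 4 × 9 × 8 = 288
  Retainer misalignment: 7 × 9 × 2 = 126
  Contact wear: 6 × 7 × 9 = 378
  Bushing deformation: 3 × 1 × 10 = 30
  Filter reversed: 8 × 6 × 7 = 336
  Potting blockage: 5 × 6 × 10 = 300
After action: Contact delamination → 8 × 4 × 5 = 160.
Revised RPNs: Contact wear=378, Filter reversed=336, Potting blockage=300, Weld fatigue crack=288, Contact delamination=160, Retainer misalignment=126, Bushing deformation=30.
Highest is now Contact wear (378).

Contact wear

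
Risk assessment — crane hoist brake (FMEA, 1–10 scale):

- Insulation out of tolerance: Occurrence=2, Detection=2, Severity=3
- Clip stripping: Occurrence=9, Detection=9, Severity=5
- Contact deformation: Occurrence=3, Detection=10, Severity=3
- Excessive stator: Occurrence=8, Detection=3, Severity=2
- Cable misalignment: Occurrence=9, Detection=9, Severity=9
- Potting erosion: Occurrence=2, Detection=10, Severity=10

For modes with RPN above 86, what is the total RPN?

RPN = Severity × Occurrence × Detection:
  Insulation out of tolerance: 3 × 2 × 2 = 12
  Clip stripping: 5 × 9 × 9 = 405
  Contact deformation: 3 × 3 × 10 = 90
  Excessive stator: 2 × 8 × 3 = 48
  Cable misalignment: 9 × 9 × 9 = 729
  Potting erosion: 10 × 2 × 10 = 200
RPN > 86: Clip stripping (405), Contact deformation (90), Cable misalignment (729), Potting erosion (200).
Sum: 405 + 90 + 729 + 200 = 1424.

1424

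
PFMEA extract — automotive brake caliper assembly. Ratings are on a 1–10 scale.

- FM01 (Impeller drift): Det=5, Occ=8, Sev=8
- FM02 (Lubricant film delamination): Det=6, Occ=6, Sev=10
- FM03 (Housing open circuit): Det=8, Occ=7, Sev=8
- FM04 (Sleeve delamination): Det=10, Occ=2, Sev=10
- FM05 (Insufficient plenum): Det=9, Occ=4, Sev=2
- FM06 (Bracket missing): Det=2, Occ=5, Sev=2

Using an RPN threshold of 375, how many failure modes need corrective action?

1

RPN = Severity × Occurrence × Detection:
  FM01: 8 × 8 × 5 = 320
  FM02: 10 × 6 × 6 = 360
  FM03: 8 × 7 × 8 = 448
  FM04: 10 × 2 × 10 = 200
  FM05: 2 × 4 × 9 = 72
  FM06: 2 × 5 × 2 = 20
Modes with RPN ≥ 375: FM03 (448) → 1.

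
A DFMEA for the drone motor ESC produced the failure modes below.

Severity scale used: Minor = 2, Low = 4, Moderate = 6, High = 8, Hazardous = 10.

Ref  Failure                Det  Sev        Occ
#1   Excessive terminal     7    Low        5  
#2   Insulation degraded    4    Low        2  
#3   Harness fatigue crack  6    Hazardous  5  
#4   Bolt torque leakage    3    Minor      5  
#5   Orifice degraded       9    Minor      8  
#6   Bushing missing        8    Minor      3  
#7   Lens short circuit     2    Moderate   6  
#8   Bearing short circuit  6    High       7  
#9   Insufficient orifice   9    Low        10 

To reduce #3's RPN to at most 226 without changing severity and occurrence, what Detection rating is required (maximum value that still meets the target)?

#3: S=10, O=5, D=6 → current RPN = 300.
Fixed product = 50. Need 50 × D ≤ 226, so D ≤ 226/50 = 4.52.
Maximum integer Detection rating = 4 (gives RPN 200; D=5 would give 250 > 226).

4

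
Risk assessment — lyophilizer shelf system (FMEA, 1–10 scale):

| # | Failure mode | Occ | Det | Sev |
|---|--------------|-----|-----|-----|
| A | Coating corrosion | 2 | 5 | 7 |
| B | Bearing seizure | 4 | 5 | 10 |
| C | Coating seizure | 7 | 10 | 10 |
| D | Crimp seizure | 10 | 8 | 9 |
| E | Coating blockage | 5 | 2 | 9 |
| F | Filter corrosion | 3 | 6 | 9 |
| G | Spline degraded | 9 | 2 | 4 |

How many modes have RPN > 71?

RPN = Severity × Occurrence × Detection:
  A: 7 × 2 × 5 = 70
  B: 10 × 4 × 5 = 200
  C: 10 × 7 × 10 = 700
  D: 9 × 10 × 8 = 720
  E: 9 × 5 × 2 = 90
  F: 9 × 3 × 6 = 162
  G: 4 × 9 × 2 = 72
Modes with RPN > 71: B (200), C (700), D (720), E (90), F (162), G (72) → 6.

6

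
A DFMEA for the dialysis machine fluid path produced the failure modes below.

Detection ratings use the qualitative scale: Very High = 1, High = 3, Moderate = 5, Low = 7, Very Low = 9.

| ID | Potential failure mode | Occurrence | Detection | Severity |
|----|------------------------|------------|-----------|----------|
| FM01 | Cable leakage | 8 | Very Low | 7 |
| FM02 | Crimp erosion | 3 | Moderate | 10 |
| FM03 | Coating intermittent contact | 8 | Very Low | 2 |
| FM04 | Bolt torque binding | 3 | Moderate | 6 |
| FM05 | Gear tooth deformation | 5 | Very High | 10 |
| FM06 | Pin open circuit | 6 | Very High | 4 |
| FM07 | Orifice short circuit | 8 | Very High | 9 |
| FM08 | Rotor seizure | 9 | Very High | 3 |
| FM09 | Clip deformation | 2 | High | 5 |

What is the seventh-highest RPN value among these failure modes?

30

RPN = Severity × Occurrence × Detection:
  FM01: 7 × 8 × 9 = 504
  FM02: 10 × 3 × 5 = 150
  FM03: 2 × 8 × 9 = 144
  FM04: 6 × 3 × 5 = 90
  FM05: 10 × 5 × 1 = 50
  FM06: 4 × 6 × 1 = 24
  FM07: 9 × 8 × 1 = 72
  FM08: 3 × 9 × 1 = 27
  FM09: 5 × 2 × 3 = 30
Sorted descending: 504, 150, 144, 90, 72, 50, 30, 27, 24.
The seventh-highest RPN is 30 (FM09).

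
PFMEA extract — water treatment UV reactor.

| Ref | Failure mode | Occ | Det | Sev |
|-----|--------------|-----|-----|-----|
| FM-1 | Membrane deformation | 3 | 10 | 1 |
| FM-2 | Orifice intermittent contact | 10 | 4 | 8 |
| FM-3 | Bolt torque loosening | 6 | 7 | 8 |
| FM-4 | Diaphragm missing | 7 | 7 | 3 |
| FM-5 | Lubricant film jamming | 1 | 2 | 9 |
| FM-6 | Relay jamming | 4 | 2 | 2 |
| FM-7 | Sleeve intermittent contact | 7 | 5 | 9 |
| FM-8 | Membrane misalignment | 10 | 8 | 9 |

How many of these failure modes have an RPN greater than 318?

RPN = Severity × Occurrence × Detection:
  FM-1: 1 × 3 × 10 = 30
  FM-2: 8 × 10 × 4 = 320
  FM-3: 8 × 6 × 7 = 336
  FM-4: 3 × 7 × 7 = 147
  FM-5: 9 × 1 × 2 = 18
  FM-6: 2 × 4 × 2 = 16
  FM-7: 9 × 7 × 5 = 315
  FM-8: 9 × 10 × 8 = 720
Modes with RPN > 318: FM-2 (320), FM-3 (336), FM-8 (720) → 3.

3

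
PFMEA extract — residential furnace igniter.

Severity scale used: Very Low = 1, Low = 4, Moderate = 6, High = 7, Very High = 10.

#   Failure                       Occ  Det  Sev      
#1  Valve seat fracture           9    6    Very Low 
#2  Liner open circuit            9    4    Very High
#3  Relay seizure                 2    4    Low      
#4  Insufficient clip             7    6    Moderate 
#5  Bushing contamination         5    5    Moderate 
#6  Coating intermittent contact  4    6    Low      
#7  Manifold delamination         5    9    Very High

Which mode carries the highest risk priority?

RPN = Severity × Occurrence × Detection:
  #1: 1 × 9 × 6 = 54
  #2: 10 × 9 × 4 = 360
  #3: 4 × 2 × 4 = 32
  #4: 6 × 7 × 6 = 252
  #5: 6 × 5 × 5 = 150
  #6: 4 × 4 × 6 = 96
  #7: 10 × 5 × 9 = 450
Highest RPN is 450 → #7.

#7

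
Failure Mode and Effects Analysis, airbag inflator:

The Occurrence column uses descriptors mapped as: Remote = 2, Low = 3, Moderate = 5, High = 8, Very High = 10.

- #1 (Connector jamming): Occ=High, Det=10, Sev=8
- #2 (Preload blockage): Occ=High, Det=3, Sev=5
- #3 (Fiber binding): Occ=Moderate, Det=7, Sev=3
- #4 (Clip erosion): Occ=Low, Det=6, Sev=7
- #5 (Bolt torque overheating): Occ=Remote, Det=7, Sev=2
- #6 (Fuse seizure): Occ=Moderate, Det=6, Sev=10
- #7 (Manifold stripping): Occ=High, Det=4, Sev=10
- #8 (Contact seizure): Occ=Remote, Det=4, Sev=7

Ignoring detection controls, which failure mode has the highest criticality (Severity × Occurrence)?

#7

Criticality = Severity × Occurrence:
  #1: 8 × 8 = 64
  #2: 5 × 8 = 40
  #3: 3 × 5 = 15
  #4: 7 × 3 = 21
  #5: 2 × 2 = 4
  #6: 10 × 5 = 50
  #7: 10 × 8 = 80
  #8: 7 × 2 = 14
Highest criticality is 80 → #7.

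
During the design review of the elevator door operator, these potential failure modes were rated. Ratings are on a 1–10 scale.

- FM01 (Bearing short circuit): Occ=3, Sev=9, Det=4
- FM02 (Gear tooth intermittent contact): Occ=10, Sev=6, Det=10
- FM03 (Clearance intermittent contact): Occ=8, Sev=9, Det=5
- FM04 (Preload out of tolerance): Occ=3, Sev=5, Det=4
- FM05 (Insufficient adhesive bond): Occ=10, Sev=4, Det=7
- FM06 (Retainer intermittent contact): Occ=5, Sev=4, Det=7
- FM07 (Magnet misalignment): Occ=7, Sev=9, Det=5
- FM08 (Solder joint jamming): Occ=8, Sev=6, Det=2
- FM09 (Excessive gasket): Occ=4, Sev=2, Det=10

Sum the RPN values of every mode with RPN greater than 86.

RPN = Severity × Occurrence × Detection:
  FM01: 9 × 3 × 4 = 108
  FM02: 6 × 10 × 10 = 600
  FM03: 9 × 8 × 5 = 360
  FM04: 5 × 3 × 4 = 60
  FM05: 4 × 10 × 7 = 280
  FM06: 4 × 5 × 7 = 140
  FM07: 9 × 7 × 5 = 315
  FM08: 6 × 8 × 2 = 96
  FM09: 2 × 4 × 10 = 80
RPN > 86: FM01 (108), FM02 (600), FM03 (360), FM05 (280), FM06 (140), FM07 (315), FM08 (96).
Sum: 108 + 600 + 360 + 280 + 140 + 315 + 96 = 1899.

1899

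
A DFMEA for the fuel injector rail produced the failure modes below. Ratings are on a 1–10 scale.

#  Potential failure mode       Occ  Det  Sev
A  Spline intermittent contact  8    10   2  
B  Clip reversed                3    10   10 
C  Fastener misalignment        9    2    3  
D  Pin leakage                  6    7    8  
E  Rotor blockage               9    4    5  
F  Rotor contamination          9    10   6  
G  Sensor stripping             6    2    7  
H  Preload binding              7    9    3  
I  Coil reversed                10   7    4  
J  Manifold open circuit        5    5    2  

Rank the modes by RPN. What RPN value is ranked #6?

180

RPN = Severity × Occurrence × Detection:
  A: 2 × 8 × 10 = 160
  B: 10 × 3 × 10 = 300
  C: 3 × 9 × 2 = 54
  D: 8 × 6 × 7 = 336
  E: 5 × 9 × 4 = 180
  F: 6 × 9 × 10 = 540
  G: 7 × 6 × 2 = 84
  H: 3 × 7 × 9 = 189
  I: 4 × 10 × 7 = 280
  J: 2 × 5 × 5 = 50
Sorted descending: 540, 336, 300, 280, 189, 180, 160, 84, 54, 50.
The sixth-highest RPN is 180 (E).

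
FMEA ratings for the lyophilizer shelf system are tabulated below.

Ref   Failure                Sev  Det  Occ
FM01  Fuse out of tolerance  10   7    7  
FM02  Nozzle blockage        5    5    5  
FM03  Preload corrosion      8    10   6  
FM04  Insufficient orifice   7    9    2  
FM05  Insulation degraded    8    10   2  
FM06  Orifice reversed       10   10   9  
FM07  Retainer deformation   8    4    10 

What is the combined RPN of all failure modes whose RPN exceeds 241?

2190

RPN = Severity × Occurrence × Detection:
  FM01: 10 × 7 × 7 = 490
  FM02: 5 × 5 × 5 = 125
  FM03: 8 × 6 × 10 = 480
  FM04: 7 × 2 × 9 = 126
  FM05: 8 × 2 × 10 = 160
  FM06: 10 × 9 × 10 = 900
  FM07: 8 × 10 × 4 = 320
RPN > 241: FM01 (490), FM03 (480), FM06 (900), FM07 (320).
Sum: 490 + 480 + 900 + 320 = 2190.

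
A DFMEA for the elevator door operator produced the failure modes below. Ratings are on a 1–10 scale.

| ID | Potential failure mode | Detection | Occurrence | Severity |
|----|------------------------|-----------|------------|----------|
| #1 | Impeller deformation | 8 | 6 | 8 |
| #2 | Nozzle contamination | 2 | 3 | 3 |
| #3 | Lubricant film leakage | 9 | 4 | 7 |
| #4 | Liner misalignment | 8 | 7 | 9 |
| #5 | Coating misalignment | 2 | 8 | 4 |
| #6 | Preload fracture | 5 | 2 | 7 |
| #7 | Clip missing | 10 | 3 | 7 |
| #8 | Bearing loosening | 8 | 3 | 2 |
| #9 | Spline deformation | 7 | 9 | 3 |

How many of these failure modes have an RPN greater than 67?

6

RPN = Severity × Occurrence × Detection:
  #1: 8 × 6 × 8 = 384
  #2: 3 × 3 × 2 = 18
  #3: 7 × 4 × 9 = 252
  #4: 9 × 7 × 8 = 504
  #5: 4 × 8 × 2 = 64
  #6: 7 × 2 × 5 = 70
  #7: 7 × 3 × 10 = 210
  #8: 2 × 3 × 8 = 48
  #9: 3 × 9 × 7 = 189
Modes with RPN > 67: #1 (384), #3 (252), #4 (504), #6 (70), #7 (210), #9 (189) → 6.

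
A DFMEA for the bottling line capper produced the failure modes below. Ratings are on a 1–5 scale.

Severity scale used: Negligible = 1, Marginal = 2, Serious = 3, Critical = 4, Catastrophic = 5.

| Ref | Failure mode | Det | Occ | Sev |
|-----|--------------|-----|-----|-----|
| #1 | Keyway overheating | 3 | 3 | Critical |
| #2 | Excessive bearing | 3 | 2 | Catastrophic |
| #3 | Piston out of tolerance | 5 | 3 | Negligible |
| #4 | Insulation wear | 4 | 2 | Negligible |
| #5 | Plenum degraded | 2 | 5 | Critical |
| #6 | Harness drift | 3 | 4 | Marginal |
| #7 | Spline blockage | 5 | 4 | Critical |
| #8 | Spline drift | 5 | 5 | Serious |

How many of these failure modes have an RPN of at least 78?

1

RPN = Severity × Occurrence × Detection:
  #1: 4 × 3 × 3 = 36
  #2: 5 × 2 × 3 = 30
  #3: 1 × 3 × 5 = 15
  #4: 1 × 2 × 4 = 8
  #5: 4 × 5 × 2 = 40
  #6: 2 × 4 × 3 = 24
  #7: 4 × 4 × 5 = 80
  #8: 3 × 5 × 5 = 75
Modes with RPN ≥ 78: #7 (80) → 1.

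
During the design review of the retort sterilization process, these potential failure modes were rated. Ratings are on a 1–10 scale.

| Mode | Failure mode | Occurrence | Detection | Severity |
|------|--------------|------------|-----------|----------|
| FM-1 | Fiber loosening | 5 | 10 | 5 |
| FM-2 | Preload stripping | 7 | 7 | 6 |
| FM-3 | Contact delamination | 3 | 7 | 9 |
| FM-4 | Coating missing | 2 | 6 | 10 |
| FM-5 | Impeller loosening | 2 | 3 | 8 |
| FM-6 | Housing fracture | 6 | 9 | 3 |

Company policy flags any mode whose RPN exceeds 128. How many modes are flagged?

RPN = Severity × Occurrence × Detection:
  FM-1: 5 × 5 × 10 = 250
  FM-2: 6 × 7 × 7 = 294
  FM-3: 9 × 3 × 7 = 189
  FM-4: 10 × 2 × 6 = 120
  FM-5: 8 × 2 × 3 = 48
  FM-6: 3 × 6 × 9 = 162
Modes with RPN > 128: FM-1 (250), FM-2 (294), FM-3 (189), FM-6 (162) → 4.

4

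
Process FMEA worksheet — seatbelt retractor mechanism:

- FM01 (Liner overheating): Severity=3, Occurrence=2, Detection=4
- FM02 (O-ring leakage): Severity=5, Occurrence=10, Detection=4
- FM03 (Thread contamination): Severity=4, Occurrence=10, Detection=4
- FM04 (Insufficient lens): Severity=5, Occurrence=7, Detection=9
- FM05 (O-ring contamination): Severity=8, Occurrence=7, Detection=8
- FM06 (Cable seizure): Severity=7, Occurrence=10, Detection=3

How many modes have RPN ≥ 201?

RPN = Severity × Occurrence × Detection:
  FM01: 3 × 2 × 4 = 24
  FM02: 5 × 10 × 4 = 200
  FM03: 4 × 10 × 4 = 160
  FM04: 5 × 7 × 9 = 315
  FM05: 8 × 7 × 8 = 448
  FM06: 7 × 10 × 3 = 210
Modes with RPN ≥ 201: FM04 (315), FM05 (448), FM06 (210) → 3.

3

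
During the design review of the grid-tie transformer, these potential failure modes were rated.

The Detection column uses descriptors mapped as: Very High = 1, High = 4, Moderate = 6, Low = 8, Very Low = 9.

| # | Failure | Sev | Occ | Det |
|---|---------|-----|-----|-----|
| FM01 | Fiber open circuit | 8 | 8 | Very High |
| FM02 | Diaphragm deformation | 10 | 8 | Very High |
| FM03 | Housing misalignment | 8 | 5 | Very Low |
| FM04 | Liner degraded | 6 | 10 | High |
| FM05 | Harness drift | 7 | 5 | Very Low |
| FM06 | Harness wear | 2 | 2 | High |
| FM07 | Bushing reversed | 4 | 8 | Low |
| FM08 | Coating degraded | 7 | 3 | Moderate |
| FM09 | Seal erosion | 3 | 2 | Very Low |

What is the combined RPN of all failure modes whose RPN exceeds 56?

1441

RPN = Severity × Occurrence × Detection:
  FM01: 8 × 8 × 1 = 64
  FM02: 10 × 8 × 1 = 80
  FM03: 8 × 5 × 9 = 360
  FM04: 6 × 10 × 4 = 240
  FM05: 7 × 5 × 9 = 315
  FM06: 2 × 2 × 4 = 16
  FM07: 4 × 8 × 8 = 256
  FM08: 7 × 3 × 6 = 126
  FM09: 3 × 2 × 9 = 54
RPN > 56: FM01 (64), FM02 (80), FM03 (360), FM04 (240), FM05 (315), FM07 (256), FM08 (126).
Sum: 64 + 80 + 360 + 240 + 315 + 256 + 126 = 1441.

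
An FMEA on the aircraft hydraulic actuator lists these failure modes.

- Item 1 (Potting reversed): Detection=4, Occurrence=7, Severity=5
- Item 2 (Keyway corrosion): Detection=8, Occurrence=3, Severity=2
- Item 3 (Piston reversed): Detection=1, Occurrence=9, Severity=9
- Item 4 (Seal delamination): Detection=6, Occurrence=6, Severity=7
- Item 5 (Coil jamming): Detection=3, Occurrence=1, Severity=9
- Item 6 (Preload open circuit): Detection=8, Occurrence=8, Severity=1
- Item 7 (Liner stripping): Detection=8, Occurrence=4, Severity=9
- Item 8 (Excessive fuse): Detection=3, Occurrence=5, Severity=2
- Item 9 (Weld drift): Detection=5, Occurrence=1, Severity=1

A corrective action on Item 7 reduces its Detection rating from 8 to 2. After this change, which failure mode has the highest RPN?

RPN = Severity × Occurrence × Detection:
  Item 1: 5 × 7 × 4 = 140
  Item 2: 2 × 3 × 8 = 48
  Item 3: 9 × 9 × 1 = 81
  Item 4: 7 × 6 × 6 = 252
  Item 5: 9 × 1 × 3 = 27
  Item 6: 1 × 8 × 8 = 64
  Item 7: 9 × 4 × 8 = 288
  Item 8: 2 × 5 × 3 = 30
  Item 9: 1 × 1 × 5 = 5
After action: Item 7 → 9 × 4 × 2 = 72.
Revised RPNs: Item 4=252, Item 1=140, Item 3=81, Item 7=72, Item 6=64, Item 2=48, Item 8=30, Item 5=27, Item 9=5.
Highest is now Item 4 (252).

Item 4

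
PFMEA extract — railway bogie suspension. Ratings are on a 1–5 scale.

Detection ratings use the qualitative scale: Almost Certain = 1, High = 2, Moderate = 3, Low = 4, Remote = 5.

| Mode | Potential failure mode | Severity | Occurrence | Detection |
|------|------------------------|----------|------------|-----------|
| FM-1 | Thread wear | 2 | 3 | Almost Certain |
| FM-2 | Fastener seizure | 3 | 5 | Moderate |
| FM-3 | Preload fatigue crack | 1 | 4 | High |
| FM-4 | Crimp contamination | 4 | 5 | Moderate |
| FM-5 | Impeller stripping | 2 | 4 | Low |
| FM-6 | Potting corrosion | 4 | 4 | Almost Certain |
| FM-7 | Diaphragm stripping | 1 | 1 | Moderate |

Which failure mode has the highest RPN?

RPN = Severity × Occurrence × Detection:
  FM-1: 2 × 3 × 1 = 6
  FM-2: 3 × 5 × 3 = 45
  FM-3: 1 × 4 × 2 = 8
  FM-4: 4 × 5 × 3 = 60
  FM-5: 2 × 4 × 4 = 32
  FM-6: 4 × 4 × 1 = 16
  FM-7: 1 × 1 × 3 = 3
Highest RPN is 60 → FM-4.

FM-4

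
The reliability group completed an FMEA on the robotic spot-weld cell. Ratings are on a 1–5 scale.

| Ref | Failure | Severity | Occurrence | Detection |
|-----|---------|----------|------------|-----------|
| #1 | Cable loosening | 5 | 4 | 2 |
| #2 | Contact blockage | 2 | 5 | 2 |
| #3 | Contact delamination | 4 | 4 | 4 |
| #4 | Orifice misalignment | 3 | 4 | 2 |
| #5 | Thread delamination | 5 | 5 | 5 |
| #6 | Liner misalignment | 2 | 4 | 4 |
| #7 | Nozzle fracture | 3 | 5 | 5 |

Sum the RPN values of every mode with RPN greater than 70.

200

RPN = Severity × Occurrence × Detection:
  #1: 5 × 4 × 2 = 40
  #2: 2 × 5 × 2 = 20
  #3: 4 × 4 × 4 = 64
  #4: 3 × 4 × 2 = 24
  #5: 5 × 5 × 5 = 125
  #6: 2 × 4 × 4 = 32
  #7: 3 × 5 × 5 = 75
RPN > 70: #5 (125), #7 (75).
Sum: 125 + 75 = 200.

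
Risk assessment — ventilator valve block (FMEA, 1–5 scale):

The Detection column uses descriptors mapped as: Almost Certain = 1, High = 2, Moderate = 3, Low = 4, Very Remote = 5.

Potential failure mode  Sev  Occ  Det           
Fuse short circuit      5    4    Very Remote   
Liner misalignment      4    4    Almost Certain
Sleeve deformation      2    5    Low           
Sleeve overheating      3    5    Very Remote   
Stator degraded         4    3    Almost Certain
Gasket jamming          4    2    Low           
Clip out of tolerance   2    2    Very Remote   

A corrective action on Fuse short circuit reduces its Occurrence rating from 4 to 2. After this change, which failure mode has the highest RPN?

RPN = Severity × Occurrence × Detection:
  Fuse short circuit: 5 × 4 × 5 = 100
  Liner misalignment: 4 × 4 × 1 = 16
  Sleeve deformation: 2 × 5 × 4 = 40
  Sleeve overheating: 3 × 5 × 5 = 75
  Stator degraded: 4 × 3 × 1 = 12
  Gasket jamming: 4 × 2 × 4 = 32
  Clip out of tolerance: 2 × 2 × 5 = 20
After action: Fuse short circuit → 5 × 2 × 5 = 50.
Revised RPNs: Sleeve overheating=75, Fuse short circuit=50, Sleeve deformation=40, Gasket jamming=32, Clip out of tolerance=20, Liner misalignment=16, Stator degraded=12.
Highest is now Sleeve overheating (75).

Sleeve overheating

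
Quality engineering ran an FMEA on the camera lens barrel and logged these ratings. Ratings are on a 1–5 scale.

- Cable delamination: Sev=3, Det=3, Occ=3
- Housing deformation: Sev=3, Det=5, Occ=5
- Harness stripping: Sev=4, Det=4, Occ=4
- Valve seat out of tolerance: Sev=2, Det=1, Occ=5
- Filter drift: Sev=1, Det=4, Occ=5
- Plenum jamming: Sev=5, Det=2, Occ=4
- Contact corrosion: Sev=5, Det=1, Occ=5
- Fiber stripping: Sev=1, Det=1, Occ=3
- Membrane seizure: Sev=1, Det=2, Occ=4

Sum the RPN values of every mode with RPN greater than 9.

RPN = Severity × Occurrence × Detection:
  Cable delamination: 3 × 3 × 3 = 27
  Housing deformation: 3 × 5 × 5 = 75
  Harness stripping: 4 × 4 × 4 = 64
  Valve seat out of tolerance: 2 × 5 × 1 = 10
  Filter drift: 1 × 5 × 4 = 20
  Plenum jamming: 5 × 4 × 2 = 40
  Contact corrosion: 5 × 5 × 1 = 25
  Fiber stripping: 1 × 3 × 1 = 3
  Membrane seizure: 1 × 4 × 2 = 8
RPN > 9: Cable delamination (27), Housing deformation (75), Harness stripping (64), Valve seat out of tolerance (10), Filter drift (20), Plenum jamming (40), Contact corrosion (25).
Sum: 27 + 75 + 64 + 10 + 20 + 40 + 25 = 261.

261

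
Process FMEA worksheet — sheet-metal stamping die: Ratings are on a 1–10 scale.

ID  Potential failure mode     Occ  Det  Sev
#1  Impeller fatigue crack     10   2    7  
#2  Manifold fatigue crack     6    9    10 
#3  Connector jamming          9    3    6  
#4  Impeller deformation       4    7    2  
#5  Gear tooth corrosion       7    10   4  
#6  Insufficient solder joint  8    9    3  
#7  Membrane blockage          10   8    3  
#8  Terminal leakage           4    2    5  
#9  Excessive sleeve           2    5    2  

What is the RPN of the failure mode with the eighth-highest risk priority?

RPN = Severity × Occurrence × Detection:
  #1: 7 × 10 × 2 = 140
  #2: 10 × 6 × 9 = 540
  #3: 6 × 9 × 3 = 162
  #4: 2 × 4 × 7 = 56
  #5: 4 × 7 × 10 = 280
  #6: 3 × 8 × 9 = 216
  #7: 3 × 10 × 8 = 240
  #8: 5 × 4 × 2 = 40
  #9: 2 × 2 × 5 = 20
Sorted descending: 540, 280, 240, 216, 162, 140, 56, 40, 20.
The eighth-highest RPN is 40 (#8).

40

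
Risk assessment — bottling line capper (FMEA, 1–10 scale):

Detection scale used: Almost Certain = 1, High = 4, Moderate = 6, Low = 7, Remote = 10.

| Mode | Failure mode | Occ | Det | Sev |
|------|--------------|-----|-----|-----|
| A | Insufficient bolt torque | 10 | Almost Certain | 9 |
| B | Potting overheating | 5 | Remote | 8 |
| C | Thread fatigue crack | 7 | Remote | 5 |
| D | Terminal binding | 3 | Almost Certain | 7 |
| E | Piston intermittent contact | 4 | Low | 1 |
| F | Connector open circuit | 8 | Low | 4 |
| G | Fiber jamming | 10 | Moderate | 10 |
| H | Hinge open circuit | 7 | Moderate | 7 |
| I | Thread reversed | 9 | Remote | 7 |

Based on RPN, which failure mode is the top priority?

I

RPN = Severity × Occurrence × Detection:
  A: 9 × 10 × 1 = 90
  B: 8 × 5 × 10 = 400
  C: 5 × 7 × 10 = 350
  D: 7 × 3 × 1 = 21
  E: 1 × 4 × 7 = 28
  F: 4 × 8 × 7 = 224
  G: 10 × 10 × 6 = 600
  H: 7 × 7 × 6 = 294
  I: 7 × 9 × 10 = 630
Highest RPN is 630 → I.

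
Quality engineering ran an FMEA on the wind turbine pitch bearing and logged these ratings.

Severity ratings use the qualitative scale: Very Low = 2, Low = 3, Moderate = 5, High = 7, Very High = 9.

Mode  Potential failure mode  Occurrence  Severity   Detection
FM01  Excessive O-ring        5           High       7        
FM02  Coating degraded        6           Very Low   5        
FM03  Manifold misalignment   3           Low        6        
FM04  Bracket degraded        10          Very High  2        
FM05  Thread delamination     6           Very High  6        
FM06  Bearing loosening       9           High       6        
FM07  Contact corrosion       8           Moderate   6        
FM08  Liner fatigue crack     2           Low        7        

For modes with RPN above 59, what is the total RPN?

RPN = Severity × Occurrence × Detection:
  FM01: 7 × 5 × 7 = 245
  FM02: 2 × 6 × 5 = 60
  FM03: 3 × 3 × 6 = 54
  FM04: 9 × 10 × 2 = 180
  FM05: 9 × 6 × 6 = 324
  FM06: 7 × 9 × 6 = 378
  FM07: 5 × 8 × 6 = 240
  FM08: 3 × 2 × 7 = 42
RPN > 59: FM01 (245), FM02 (60), FM04 (180), FM05 (324), FM06 (378), FM07 (240).
Sum: 245 + 60 + 180 + 324 + 378 + 240 = 1427.

1427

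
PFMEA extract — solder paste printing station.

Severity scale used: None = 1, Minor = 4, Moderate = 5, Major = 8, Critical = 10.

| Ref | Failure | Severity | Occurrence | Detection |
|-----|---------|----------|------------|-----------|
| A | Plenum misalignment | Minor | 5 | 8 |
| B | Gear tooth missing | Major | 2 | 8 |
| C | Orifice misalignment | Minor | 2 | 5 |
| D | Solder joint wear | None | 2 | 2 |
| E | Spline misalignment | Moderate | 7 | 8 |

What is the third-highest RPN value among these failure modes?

128

RPN = Severity × Occurrence × Detection:
  A: 4 × 5 × 8 = 160
  B: 8 × 2 × 8 = 128
  C: 4 × 2 × 5 = 40
  D: 1 × 2 × 2 = 4
  E: 5 × 7 × 8 = 280
Sorted descending: 280, 160, 128, 40, 4.
The third-highest RPN is 128 (B).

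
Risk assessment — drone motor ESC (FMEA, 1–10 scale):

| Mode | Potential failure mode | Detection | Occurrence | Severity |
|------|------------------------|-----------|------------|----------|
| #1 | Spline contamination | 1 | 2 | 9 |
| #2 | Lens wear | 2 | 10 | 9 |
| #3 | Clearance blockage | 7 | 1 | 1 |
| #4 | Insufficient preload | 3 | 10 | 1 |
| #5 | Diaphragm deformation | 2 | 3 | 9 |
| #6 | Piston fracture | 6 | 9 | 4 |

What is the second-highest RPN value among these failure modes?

RPN = Severity × Occurrence × Detection:
  #1: 9 × 2 × 1 = 18
  #2: 9 × 10 × 2 = 180
  #3: 1 × 1 × 7 = 7
  #4: 1 × 10 × 3 = 30
  #5: 9 × 3 × 2 = 54
  #6: 4 × 9 × 6 = 216
Sorted descending: 216, 180, 54, 30, 18, 7.
The second-highest RPN is 180 (#2).

180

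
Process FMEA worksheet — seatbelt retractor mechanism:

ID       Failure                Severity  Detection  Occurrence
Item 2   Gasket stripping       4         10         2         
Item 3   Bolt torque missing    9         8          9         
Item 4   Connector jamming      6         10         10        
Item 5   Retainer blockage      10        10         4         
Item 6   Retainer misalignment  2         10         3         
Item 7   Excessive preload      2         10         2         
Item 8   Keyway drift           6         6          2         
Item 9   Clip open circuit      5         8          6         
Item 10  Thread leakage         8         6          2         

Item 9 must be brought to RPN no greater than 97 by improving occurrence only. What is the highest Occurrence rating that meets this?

Item 9: S=5, O=6, D=8 → current RPN = 240.
Fixed product = 40. Need 40 × O ≤ 97, so O ≤ 97/40 = 2.42.
Maximum integer Occurrence rating = 2 (gives RPN 80; O=3 would give 120 > 97).

2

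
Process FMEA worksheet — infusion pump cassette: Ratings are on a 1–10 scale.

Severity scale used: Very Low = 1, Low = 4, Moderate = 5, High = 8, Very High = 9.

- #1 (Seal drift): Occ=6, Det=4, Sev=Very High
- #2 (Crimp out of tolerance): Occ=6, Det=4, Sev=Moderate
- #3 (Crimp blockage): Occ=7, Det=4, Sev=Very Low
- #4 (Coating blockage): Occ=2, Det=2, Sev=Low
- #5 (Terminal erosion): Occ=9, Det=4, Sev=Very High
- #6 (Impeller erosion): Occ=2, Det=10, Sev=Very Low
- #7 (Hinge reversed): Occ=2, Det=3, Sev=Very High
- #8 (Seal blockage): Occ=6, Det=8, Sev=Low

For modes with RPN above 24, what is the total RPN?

934

RPN = Severity × Occurrence × Detection:
  #1: 9 × 6 × 4 = 216
  #2: 5 × 6 × 4 = 120
  #3: 1 × 7 × 4 = 28
  #4: 4 × 2 × 2 = 16
  #5: 9 × 9 × 4 = 324
  #6: 1 × 2 × 10 = 20
  #7: 9 × 2 × 3 = 54
  #8: 4 × 6 × 8 = 192
RPN > 24: #1 (216), #2 (120), #3 (28), #5 (324), #7 (54), #8 (192).
Sum: 216 + 120 + 28 + 324 + 54 + 192 = 934.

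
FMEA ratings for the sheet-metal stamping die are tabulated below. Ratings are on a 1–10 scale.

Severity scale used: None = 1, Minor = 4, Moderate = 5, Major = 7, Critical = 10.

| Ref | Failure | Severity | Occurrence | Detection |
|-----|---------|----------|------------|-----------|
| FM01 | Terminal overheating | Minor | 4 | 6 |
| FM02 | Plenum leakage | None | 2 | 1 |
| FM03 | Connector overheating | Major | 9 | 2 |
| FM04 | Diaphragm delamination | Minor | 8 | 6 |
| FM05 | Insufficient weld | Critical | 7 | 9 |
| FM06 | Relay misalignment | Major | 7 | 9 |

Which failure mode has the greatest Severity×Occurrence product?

FM05

Criticality = Severity × Occurrence:
  FM01: 4 × 4 = 16
  FM02: 1 × 2 = 2
  FM03: 7 × 9 = 63
  FM04: 4 × 8 = 32
  FM05: 10 × 7 = 70
  FM06: 7 × 7 = 49
Highest criticality is 70 → FM05.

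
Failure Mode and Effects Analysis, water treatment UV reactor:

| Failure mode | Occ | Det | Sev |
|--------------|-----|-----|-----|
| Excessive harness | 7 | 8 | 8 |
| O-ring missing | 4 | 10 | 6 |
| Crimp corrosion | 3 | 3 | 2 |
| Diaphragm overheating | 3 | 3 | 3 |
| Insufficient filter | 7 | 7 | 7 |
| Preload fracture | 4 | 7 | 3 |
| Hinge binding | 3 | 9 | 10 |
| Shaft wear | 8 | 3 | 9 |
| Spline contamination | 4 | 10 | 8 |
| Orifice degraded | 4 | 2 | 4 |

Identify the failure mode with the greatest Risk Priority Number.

RPN = Severity × Occurrence × Detection:
  Excessive harness: 8 × 7 × 8 = 448
  O-ring missing: 6 × 4 × 10 = 240
  Crimp corrosion: 2 × 3 × 3 = 18
  Diaphragm overheating: 3 × 3 × 3 = 27
  Insufficient filter: 7 × 7 × 7 = 343
  Preload fracture: 3 × 4 × 7 = 84
  Hinge binding: 10 × 3 × 9 = 270
  Shaft wear: 9 × 8 × 3 = 216
  Spline contamination: 8 × 4 × 10 = 320
  Orifice degraded: 4 × 4 × 2 = 32
Highest RPN is 448 → Excessive harness.

Excessive harness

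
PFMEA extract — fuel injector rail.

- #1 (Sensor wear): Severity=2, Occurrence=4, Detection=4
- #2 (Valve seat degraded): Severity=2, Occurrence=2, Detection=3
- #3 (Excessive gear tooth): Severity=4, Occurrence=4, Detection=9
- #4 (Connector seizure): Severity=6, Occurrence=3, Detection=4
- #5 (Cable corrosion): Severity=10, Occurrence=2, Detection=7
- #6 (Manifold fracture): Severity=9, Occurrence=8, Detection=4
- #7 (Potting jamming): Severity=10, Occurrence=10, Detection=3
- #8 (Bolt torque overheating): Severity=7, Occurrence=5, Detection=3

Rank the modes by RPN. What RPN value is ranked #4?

RPN = Severity × Occurrence × Detection:
  #1: 2 × 4 × 4 = 32
  #2: 2 × 2 × 3 = 12
  #3: 4 × 4 × 9 = 144
  #4: 6 × 3 × 4 = 72
  #5: 10 × 2 × 7 = 140
  #6: 9 × 8 × 4 = 288
  #7: 10 × 10 × 3 = 300
  #8: 7 × 5 × 3 = 105
Sorted descending: 300, 288, 144, 140, 105, 72, 32, 12.
The fourth-highest RPN is 140 (#5).

140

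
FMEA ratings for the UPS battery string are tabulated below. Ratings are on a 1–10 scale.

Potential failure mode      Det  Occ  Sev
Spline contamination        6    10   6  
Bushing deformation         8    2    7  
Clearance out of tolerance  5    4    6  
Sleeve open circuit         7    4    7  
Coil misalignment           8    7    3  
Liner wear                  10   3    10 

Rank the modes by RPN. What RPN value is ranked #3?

196

RPN = Severity × Occurrence × Detection:
  Spline contamination: 6 × 10 × 6 = 360
  Bushing deformation: 7 × 2 × 8 = 112
  Clearance out of tolerance: 6 × 4 × 5 = 120
  Sleeve open circuit: 7 × 4 × 7 = 196
  Coil misalignment: 3 × 7 × 8 = 168
  Liner wear: 10 × 3 × 10 = 300
Sorted descending: 360, 300, 196, 168, 120, 112.
The third-highest RPN is 196 (Sleeve open circuit).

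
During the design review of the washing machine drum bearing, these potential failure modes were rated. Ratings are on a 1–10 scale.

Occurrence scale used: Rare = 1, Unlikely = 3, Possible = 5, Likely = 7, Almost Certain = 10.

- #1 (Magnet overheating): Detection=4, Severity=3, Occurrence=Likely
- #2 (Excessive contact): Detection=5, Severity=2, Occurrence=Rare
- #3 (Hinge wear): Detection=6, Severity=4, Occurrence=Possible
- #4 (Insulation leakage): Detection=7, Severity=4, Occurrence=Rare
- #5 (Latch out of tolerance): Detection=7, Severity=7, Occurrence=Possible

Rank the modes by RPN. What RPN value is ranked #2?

120

RPN = Severity × Occurrence × Detection:
  #1: 3 × 7 × 4 = 84
  #2: 2 × 1 × 5 = 10
  #3: 4 × 5 × 6 = 120
  #4: 4 × 1 × 7 = 28
  #5: 7 × 5 × 7 = 245
Sorted descending: 245, 120, 84, 28, 10.
The second-highest RPN is 120 (#3).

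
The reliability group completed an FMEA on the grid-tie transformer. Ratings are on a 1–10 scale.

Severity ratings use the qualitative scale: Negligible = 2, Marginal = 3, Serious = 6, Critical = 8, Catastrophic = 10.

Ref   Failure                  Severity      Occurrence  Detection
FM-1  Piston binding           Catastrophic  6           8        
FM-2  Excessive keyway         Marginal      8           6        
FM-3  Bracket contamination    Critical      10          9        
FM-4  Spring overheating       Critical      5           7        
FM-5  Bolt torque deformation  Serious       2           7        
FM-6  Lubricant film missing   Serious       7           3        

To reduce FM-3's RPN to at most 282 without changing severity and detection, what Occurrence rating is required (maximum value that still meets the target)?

3

FM-3: S=8, O=10, D=9 → current RPN = 720.
Fixed product = 72. Need 72 × O ≤ 282, so O ≤ 282/72 = 3.92.
Maximum integer Occurrence rating = 3 (gives RPN 216; O=4 would give 288 > 282).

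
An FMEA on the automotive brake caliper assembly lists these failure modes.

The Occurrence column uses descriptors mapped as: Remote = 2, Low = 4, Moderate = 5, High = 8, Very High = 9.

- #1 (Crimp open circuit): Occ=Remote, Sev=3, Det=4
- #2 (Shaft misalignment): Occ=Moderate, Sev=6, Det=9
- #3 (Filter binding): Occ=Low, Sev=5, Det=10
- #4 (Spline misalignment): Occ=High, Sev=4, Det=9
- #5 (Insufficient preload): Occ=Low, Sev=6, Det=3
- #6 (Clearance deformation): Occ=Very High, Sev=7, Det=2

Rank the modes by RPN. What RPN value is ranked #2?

270

RPN = Severity × Occurrence × Detection:
  #1: 3 × 2 × 4 = 24
  #2: 6 × 5 × 9 = 270
  #3: 5 × 4 × 10 = 200
  #4: 4 × 8 × 9 = 288
  #5: 6 × 4 × 3 = 72
  #6: 7 × 9 × 2 = 126
Sorted descending: 288, 270, 200, 126, 72, 24.
The second-highest RPN is 270 (#2).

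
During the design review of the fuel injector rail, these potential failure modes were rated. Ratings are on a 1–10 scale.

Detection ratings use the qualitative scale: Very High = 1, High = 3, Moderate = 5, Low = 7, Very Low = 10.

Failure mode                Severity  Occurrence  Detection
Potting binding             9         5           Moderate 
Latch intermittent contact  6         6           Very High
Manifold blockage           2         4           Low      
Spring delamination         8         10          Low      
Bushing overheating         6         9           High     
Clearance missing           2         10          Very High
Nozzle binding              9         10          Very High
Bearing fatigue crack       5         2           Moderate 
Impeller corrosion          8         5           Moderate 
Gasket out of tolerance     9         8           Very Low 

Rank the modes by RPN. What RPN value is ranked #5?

162

RPN = Severity × Occurrence × Detection:
  Potting binding: 9 × 5 × 5 = 225
  Latch intermittent contact: 6 × 6 × 1 = 36
  Manifold blockage: 2 × 4 × 7 = 56
  Spring delamination: 8 × 10 × 7 = 560
  Bushing overheating: 6 × 9 × 3 = 162
  Clearance missing: 2 × 10 × 1 = 20
  Nozzle binding: 9 × 10 × 1 = 90
  Bearing fatigue crack: 5 × 2 × 5 = 50
  Impeller corrosion: 8 × 5 × 5 = 200
  Gasket out of tolerance: 9 × 8 × 10 = 720
Sorted descending: 720, 560, 225, 200, 162, 90, 56, 50, 36, 20.
The fifth-highest RPN is 162 (Bushing overheating).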